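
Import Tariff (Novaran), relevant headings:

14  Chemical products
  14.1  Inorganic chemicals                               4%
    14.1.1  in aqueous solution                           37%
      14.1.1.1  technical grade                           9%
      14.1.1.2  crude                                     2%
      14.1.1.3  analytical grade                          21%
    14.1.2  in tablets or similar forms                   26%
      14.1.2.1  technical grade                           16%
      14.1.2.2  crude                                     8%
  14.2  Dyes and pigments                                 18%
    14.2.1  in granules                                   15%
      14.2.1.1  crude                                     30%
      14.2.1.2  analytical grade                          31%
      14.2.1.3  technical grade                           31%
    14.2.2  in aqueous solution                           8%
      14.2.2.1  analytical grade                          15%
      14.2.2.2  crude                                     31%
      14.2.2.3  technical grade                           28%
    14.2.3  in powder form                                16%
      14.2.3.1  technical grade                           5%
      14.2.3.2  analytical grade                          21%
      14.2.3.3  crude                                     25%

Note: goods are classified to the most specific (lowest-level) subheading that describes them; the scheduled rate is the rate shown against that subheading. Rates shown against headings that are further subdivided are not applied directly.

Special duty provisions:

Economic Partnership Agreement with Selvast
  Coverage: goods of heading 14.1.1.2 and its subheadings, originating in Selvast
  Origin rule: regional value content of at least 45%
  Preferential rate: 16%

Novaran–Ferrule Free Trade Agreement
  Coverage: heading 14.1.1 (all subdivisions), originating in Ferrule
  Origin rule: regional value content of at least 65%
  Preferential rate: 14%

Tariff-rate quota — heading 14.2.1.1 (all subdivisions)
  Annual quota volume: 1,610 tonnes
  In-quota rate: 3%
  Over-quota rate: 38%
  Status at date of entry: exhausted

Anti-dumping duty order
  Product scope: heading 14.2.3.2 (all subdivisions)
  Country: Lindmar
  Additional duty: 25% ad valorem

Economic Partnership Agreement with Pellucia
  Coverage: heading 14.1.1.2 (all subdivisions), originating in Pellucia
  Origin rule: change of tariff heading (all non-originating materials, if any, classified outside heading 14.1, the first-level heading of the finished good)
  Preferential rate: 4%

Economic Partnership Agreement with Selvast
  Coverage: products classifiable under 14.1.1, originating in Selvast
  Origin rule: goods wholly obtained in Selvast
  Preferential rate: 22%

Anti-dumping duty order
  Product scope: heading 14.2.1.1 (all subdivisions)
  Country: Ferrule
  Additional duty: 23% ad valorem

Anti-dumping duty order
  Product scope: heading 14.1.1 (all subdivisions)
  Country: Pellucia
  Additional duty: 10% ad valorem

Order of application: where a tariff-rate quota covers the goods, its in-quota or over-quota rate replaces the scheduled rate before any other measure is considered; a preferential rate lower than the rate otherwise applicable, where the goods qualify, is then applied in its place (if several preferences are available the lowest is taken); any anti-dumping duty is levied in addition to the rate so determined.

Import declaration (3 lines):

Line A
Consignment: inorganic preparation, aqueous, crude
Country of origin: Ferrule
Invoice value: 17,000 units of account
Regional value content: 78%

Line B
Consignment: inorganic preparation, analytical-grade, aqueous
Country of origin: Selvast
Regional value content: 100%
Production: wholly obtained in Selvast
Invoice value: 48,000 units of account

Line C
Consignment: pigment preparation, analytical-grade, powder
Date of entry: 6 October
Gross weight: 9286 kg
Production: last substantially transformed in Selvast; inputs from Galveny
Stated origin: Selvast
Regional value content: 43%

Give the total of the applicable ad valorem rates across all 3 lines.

44%

Line A: inorganic → 14.1; aqueous → 14.1.1; crude → 14.1.1.2. Scheduled 2%. Ferrule agreement on 14.1.1: RVC ≥ 65% → 14% available; preference 14% not lower than 2% → no reduction. → 2%.
Line B: inorganic → 14.1; aqueous → 14.1.1; analytical-grade → 14.1.1.3. Scheduled 21%. Selvast agreement on 14.1.1.2: 14.1.1.3 not covered; Selvast agreement on 14.1.1: wholly obtained → 22% available; preference 22% not lower than 21% → no reduction. → 21%.
Line C: pigment → 14.2; powder → 14.2.3; analytical-grade → 14.2.3.2. Scheduled 21%. Selvast agreement on 14.1.1.2: 14.2.3.2 not covered; Selvast agreement on 14.1.1: 14.2.3.2 not covered. → 21%.
Sum: 2% + 21% + 21% = 44%.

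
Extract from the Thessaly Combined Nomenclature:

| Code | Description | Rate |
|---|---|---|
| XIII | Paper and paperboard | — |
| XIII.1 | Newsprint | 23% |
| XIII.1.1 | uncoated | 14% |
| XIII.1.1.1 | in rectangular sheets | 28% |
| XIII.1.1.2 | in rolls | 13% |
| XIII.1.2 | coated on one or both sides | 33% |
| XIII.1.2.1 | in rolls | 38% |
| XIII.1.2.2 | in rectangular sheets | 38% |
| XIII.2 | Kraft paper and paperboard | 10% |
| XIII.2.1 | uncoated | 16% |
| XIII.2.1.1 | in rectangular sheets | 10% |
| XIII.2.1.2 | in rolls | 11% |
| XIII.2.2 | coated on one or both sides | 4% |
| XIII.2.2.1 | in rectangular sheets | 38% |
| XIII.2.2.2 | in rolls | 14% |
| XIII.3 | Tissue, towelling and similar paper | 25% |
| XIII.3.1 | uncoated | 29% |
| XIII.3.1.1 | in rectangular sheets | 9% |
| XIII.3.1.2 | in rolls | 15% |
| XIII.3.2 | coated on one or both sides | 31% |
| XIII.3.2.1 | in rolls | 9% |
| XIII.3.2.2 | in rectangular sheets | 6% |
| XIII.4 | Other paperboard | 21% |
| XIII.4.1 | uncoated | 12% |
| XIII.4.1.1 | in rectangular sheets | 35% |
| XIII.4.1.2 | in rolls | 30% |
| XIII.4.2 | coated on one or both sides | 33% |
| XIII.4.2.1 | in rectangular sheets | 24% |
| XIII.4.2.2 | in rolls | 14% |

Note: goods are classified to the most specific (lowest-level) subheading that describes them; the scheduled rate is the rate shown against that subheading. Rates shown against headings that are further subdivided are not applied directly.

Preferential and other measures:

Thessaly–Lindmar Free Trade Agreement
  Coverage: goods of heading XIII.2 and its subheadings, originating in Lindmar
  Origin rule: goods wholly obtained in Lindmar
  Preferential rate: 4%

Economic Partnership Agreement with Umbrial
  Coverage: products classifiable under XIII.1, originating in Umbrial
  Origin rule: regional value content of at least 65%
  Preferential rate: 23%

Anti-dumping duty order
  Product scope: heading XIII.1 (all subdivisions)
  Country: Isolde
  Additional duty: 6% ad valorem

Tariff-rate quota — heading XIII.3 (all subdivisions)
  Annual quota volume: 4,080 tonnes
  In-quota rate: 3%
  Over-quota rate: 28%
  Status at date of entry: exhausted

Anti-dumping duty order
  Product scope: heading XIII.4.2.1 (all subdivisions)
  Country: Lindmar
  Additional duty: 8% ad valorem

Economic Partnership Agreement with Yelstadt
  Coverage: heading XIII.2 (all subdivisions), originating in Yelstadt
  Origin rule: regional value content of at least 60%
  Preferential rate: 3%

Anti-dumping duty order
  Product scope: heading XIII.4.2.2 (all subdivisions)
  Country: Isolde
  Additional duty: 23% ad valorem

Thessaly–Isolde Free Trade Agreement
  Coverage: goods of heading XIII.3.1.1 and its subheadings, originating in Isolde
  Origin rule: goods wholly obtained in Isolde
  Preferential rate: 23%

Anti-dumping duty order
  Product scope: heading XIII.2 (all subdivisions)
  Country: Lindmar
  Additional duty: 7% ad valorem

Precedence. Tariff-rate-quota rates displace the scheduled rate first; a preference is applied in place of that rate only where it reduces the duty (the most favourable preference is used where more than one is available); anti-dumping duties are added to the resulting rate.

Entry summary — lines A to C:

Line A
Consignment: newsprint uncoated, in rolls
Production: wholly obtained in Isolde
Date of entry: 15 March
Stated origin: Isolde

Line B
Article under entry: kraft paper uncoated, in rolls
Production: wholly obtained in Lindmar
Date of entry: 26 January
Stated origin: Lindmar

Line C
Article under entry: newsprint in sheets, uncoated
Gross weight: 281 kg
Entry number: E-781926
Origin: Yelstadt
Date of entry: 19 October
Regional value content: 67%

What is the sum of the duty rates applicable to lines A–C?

Line A: newsprint → XIII.1; uncoated → XIII.1.1; in rolls → XIII.1.1.2. Scheduled 13%. Isolde agreement on XIII.3.1.1: XIII.1.1.2 not covered; anti-dumping (Isolde, XIII.1): +6%; total 13% + 6% = 19%. → 19%.
Line B: kraft paper → XIII.2; uncoated → XIII.2.1; in rolls → XIII.2.1.2. Scheduled 11%. Lindmar agreement on XIII.2: wholly obtained → 4% available; preferential 4%; anti-dumping (Lindmar, XIII.2): +7%; total 4% + 7% = 11%. → 11%.
Line C: newsprint → XIII.1; uncoated → XIII.1.1; in sheets → XIII.1.1.1. Scheduled 28%. Yelstadt agreement on XIII.2: XIII.1.1.1 not covered. → 28%.
Sum: 19% + 11% + 28% = 58%.

58%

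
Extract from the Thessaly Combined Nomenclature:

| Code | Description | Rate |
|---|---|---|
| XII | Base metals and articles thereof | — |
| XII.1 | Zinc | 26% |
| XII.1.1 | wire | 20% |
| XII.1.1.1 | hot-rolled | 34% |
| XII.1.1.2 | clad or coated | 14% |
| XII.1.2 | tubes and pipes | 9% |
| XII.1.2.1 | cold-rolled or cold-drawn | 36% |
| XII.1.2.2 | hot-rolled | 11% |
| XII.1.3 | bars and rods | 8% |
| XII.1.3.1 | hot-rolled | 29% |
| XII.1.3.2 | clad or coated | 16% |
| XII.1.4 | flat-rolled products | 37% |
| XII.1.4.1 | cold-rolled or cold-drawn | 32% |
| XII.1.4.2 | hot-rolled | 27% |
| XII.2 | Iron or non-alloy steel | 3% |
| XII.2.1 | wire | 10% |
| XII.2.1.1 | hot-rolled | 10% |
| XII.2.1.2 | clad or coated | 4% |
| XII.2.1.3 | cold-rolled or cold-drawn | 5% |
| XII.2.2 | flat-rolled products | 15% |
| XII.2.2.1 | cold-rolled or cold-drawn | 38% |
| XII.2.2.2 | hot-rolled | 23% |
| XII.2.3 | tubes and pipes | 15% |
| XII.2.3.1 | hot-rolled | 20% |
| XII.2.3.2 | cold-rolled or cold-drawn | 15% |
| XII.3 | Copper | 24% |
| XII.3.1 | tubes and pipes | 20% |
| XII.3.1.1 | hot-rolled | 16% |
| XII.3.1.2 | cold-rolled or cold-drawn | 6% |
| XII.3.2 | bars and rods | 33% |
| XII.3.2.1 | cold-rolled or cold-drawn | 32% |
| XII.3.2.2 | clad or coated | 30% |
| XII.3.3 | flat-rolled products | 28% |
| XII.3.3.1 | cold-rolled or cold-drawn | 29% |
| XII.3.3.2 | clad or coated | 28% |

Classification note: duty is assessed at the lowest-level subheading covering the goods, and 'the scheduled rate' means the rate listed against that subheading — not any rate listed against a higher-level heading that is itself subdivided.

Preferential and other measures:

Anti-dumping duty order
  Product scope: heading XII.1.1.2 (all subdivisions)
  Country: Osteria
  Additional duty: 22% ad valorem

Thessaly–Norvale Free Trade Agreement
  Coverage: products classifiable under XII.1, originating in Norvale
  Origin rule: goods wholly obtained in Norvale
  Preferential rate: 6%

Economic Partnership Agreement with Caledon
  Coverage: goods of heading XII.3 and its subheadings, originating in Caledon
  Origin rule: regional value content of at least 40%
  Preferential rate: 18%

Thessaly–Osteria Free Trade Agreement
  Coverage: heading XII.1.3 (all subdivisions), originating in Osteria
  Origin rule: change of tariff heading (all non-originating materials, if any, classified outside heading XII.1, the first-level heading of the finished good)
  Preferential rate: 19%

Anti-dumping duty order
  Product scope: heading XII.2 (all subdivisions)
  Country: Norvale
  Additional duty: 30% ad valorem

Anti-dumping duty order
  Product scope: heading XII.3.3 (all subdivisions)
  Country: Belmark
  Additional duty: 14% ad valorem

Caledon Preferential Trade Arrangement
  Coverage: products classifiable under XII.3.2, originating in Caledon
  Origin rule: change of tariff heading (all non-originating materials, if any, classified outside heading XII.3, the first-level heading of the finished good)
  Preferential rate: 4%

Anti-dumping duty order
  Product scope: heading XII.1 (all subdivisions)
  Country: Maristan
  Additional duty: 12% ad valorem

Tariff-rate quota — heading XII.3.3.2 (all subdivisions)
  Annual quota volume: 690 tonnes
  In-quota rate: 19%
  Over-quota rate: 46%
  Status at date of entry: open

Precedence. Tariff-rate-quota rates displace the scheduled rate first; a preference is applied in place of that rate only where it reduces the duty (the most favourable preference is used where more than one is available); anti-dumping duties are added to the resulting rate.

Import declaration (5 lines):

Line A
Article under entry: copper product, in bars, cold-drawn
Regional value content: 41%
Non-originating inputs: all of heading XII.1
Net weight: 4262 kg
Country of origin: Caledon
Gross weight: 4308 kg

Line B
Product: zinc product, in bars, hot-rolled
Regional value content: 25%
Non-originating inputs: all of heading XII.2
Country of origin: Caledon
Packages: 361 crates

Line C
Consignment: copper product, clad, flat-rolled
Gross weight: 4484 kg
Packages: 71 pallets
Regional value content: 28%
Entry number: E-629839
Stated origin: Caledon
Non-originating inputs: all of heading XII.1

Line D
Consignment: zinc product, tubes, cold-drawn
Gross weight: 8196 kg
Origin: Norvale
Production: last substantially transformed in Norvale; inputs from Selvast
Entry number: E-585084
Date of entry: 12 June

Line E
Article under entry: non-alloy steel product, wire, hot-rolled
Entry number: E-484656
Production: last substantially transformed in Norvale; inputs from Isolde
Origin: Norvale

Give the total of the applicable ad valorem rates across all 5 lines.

128%

Line A: copper → XII.3; in bars → XII.3.2; cold-drawn → XII.3.2.1. Scheduled 32%. Caledon agreement on XII.3: RVC ≥ 40% → 18% available; Caledon agreement on XII.3.2: CTH met → 4% available; preferential 4%. → 4%.
Line B: zinc → XII.1; in bars → XII.1.3; hot-rolled → XII.1.3.1. Scheduled 29%. Caledon agreement on XII.3: XII.1.3.1 not covered; Caledon agreement on XII.3.2: XII.1.3.1 not covered. → 29%.
Line C: copper → XII.3; flat-rolled → XII.3.3; clad → XII.3.3.2. Scheduled 28%. quota on XII.3.3.2 open → in-quota 19%; Caledon agreement on XII.3: RVC < 40%; Caledon agreement on XII.3.2: XII.3.3.2 not covered. → 19%.
Line D: zinc → XII.1; tubes → XII.1.2; cold-drawn → XII.1.2.1. Scheduled 36%. Norvale agreement on XII.1: not wholly obtained. → 36%.
Line E: non-alloy steel → XII.2; wire → XII.2.1; hot-rolled → XII.2.1.1. Scheduled 10%. Norvale agreement on XII.1: XII.2.1.1 not covered; anti-dumping (Norvale, XII.2): +30%; total 10% + 30% = 40%. → 40%.
Sum: 4% + 29% + 19% + 36% + 40% = 128%.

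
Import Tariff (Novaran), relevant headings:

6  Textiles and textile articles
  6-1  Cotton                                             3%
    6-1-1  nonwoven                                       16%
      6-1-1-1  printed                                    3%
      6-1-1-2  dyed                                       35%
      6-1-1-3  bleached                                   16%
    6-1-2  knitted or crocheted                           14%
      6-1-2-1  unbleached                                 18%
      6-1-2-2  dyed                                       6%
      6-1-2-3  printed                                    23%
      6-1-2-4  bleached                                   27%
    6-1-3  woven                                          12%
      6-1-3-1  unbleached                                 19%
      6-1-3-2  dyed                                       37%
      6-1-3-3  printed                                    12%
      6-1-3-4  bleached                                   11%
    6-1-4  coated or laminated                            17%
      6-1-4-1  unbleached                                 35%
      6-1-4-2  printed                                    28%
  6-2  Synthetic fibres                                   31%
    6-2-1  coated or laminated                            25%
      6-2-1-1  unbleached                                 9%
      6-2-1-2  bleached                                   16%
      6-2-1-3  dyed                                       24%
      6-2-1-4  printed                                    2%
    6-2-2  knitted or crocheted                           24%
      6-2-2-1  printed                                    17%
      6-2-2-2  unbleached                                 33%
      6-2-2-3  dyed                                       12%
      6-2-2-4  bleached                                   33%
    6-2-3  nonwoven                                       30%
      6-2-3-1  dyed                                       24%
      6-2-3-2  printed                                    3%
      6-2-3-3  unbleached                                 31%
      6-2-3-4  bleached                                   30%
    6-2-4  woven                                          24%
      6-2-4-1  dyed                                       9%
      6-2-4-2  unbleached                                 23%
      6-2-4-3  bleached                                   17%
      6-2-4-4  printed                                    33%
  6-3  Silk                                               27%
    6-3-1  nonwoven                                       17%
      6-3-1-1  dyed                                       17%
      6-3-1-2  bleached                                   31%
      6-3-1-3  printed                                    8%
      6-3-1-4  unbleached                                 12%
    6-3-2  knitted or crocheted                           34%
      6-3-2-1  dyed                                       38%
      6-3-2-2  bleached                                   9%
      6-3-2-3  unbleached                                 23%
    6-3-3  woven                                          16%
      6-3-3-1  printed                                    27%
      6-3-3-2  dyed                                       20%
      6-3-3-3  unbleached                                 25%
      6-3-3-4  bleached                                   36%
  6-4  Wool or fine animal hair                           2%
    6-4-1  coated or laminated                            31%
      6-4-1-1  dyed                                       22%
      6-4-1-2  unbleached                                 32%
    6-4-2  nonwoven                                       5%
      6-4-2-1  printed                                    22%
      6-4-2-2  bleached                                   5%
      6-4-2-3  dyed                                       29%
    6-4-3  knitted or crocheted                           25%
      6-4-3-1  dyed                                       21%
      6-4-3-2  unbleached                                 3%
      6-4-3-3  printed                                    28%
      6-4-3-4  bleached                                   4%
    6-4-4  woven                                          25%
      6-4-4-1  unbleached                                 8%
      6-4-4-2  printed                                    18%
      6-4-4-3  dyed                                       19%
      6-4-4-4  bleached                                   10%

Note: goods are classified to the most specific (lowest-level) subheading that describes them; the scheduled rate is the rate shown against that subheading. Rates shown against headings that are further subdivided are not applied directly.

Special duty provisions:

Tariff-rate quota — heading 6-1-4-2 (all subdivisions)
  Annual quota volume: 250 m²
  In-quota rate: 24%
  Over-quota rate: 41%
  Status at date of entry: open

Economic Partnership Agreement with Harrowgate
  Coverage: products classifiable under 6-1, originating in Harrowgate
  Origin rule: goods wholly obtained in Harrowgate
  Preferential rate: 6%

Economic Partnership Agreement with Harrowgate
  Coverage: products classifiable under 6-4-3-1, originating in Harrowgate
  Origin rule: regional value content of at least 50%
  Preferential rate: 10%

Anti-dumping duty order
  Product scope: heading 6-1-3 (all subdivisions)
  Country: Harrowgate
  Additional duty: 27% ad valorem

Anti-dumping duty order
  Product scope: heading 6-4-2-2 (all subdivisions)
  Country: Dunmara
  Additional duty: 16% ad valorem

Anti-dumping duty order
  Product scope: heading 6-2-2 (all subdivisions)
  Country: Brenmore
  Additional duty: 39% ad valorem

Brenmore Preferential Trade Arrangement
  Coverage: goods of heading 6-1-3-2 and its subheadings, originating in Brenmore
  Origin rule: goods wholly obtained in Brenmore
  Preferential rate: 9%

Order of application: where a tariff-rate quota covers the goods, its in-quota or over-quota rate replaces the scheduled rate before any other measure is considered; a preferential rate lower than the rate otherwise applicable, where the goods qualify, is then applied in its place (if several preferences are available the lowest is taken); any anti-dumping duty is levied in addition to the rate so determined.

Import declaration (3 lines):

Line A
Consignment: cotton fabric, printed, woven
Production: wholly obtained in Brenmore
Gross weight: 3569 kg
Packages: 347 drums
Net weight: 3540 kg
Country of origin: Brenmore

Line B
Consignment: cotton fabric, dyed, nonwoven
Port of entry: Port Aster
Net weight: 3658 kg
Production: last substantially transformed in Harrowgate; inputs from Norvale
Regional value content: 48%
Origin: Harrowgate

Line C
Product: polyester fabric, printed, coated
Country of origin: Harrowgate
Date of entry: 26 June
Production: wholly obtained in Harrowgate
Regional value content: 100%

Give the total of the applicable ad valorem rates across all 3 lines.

49%

Line A: cotton → 6-1; woven → 6-1-3; printed → 6-1-3-3. Scheduled 12%. Brenmore agreement on 6-1-3-2: 6-1-3-3 not covered. → 12%.
Line B: cotton → 6-1; nonwoven → 6-1-1; dyed → 6-1-1-2. Scheduled 35%. Harrowgate agreement on 6-1: not wholly obtained; Harrowgate agreement on 6-4-3-1: 6-1-1-2 not covered. → 35%.
Line C: polyester → 6-2; coated → 6-2-1; printed → 6-2-1-4. Scheduled 2%. Harrowgate agreement on 6-1: 6-2-1-4 not covered; Harrowgate agreement on 6-4-3-1: 6-2-1-4 not covered. → 2%.
Sum: 12% + 35% + 2% = 49%.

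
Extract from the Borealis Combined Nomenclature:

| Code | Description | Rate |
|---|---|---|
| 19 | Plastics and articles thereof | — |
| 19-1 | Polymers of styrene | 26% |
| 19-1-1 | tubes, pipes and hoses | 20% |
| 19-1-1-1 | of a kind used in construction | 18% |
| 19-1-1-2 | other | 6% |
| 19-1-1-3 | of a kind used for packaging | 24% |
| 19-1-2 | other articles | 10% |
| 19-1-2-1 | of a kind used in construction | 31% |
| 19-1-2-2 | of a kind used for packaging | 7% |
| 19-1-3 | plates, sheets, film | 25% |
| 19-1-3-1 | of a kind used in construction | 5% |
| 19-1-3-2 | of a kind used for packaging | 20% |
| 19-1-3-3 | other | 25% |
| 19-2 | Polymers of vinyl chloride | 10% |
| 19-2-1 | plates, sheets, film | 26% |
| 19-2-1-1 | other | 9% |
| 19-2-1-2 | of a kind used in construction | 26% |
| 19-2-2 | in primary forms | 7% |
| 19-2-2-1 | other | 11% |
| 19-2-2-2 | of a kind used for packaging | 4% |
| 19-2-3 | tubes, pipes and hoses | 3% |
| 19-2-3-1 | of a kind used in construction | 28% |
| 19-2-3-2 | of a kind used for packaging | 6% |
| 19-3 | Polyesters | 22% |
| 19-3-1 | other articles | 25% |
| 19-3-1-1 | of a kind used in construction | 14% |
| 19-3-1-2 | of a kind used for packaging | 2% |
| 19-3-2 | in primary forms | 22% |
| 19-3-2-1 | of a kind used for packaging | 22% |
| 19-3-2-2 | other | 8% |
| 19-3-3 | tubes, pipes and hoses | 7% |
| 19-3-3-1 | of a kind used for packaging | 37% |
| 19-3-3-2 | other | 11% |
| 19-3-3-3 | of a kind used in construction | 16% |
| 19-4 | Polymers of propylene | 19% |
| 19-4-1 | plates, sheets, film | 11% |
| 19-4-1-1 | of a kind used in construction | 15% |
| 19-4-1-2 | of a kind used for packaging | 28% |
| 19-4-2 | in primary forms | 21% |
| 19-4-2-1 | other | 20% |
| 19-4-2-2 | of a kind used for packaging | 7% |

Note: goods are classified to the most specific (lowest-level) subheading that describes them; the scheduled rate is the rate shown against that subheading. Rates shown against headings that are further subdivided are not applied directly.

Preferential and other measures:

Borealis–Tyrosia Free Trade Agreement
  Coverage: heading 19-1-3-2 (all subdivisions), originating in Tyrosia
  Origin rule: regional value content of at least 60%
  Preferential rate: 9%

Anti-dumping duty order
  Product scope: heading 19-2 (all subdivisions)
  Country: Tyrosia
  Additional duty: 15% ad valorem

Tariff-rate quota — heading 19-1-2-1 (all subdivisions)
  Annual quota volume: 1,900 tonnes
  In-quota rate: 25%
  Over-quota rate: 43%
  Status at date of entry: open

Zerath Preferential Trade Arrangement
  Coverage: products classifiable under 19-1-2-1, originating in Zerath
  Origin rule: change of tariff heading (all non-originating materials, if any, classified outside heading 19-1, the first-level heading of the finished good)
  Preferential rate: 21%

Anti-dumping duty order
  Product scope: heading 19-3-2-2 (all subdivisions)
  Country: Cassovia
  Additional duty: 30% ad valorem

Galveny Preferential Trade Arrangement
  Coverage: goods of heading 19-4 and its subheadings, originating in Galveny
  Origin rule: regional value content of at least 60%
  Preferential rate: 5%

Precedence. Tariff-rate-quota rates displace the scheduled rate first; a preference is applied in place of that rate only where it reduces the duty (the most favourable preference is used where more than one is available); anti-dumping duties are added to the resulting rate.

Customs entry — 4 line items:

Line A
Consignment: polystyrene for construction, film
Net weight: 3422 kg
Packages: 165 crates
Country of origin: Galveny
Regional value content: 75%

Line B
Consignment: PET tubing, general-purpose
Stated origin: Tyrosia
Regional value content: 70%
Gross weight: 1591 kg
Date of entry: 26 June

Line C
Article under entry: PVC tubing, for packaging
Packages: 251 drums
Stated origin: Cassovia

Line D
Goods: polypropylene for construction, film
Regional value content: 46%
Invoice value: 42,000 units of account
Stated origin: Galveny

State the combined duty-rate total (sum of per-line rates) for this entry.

37%

Line A: polystyrene → 19-1; film → 19-1-3; for construction → 19-1-3-1. Scheduled 5%. Galveny agreement on 19-4: 19-1-3-1 not covered. → 5%.
Line B: PET → 19-3; tubing → 19-3-3; general-purpose → 19-3-3-2. Scheduled 11%. Tyrosia agreement on 19-1-3-2: 19-3-3-2 not covered. → 11%.
Line C: PVC → 19-2; tubing → 19-2-3; for packaging → 19-2-3-2. Scheduled 6%. No special measure applies. → 6%.
Line D: polypropylene → 19-4; film → 19-4-1; for construction → 19-4-1-1. Scheduled 15%. Galveny agreement on 19-4: RVC < 60%. → 15%.
Sum: 5% + 11% + 6% + 15% = 37%.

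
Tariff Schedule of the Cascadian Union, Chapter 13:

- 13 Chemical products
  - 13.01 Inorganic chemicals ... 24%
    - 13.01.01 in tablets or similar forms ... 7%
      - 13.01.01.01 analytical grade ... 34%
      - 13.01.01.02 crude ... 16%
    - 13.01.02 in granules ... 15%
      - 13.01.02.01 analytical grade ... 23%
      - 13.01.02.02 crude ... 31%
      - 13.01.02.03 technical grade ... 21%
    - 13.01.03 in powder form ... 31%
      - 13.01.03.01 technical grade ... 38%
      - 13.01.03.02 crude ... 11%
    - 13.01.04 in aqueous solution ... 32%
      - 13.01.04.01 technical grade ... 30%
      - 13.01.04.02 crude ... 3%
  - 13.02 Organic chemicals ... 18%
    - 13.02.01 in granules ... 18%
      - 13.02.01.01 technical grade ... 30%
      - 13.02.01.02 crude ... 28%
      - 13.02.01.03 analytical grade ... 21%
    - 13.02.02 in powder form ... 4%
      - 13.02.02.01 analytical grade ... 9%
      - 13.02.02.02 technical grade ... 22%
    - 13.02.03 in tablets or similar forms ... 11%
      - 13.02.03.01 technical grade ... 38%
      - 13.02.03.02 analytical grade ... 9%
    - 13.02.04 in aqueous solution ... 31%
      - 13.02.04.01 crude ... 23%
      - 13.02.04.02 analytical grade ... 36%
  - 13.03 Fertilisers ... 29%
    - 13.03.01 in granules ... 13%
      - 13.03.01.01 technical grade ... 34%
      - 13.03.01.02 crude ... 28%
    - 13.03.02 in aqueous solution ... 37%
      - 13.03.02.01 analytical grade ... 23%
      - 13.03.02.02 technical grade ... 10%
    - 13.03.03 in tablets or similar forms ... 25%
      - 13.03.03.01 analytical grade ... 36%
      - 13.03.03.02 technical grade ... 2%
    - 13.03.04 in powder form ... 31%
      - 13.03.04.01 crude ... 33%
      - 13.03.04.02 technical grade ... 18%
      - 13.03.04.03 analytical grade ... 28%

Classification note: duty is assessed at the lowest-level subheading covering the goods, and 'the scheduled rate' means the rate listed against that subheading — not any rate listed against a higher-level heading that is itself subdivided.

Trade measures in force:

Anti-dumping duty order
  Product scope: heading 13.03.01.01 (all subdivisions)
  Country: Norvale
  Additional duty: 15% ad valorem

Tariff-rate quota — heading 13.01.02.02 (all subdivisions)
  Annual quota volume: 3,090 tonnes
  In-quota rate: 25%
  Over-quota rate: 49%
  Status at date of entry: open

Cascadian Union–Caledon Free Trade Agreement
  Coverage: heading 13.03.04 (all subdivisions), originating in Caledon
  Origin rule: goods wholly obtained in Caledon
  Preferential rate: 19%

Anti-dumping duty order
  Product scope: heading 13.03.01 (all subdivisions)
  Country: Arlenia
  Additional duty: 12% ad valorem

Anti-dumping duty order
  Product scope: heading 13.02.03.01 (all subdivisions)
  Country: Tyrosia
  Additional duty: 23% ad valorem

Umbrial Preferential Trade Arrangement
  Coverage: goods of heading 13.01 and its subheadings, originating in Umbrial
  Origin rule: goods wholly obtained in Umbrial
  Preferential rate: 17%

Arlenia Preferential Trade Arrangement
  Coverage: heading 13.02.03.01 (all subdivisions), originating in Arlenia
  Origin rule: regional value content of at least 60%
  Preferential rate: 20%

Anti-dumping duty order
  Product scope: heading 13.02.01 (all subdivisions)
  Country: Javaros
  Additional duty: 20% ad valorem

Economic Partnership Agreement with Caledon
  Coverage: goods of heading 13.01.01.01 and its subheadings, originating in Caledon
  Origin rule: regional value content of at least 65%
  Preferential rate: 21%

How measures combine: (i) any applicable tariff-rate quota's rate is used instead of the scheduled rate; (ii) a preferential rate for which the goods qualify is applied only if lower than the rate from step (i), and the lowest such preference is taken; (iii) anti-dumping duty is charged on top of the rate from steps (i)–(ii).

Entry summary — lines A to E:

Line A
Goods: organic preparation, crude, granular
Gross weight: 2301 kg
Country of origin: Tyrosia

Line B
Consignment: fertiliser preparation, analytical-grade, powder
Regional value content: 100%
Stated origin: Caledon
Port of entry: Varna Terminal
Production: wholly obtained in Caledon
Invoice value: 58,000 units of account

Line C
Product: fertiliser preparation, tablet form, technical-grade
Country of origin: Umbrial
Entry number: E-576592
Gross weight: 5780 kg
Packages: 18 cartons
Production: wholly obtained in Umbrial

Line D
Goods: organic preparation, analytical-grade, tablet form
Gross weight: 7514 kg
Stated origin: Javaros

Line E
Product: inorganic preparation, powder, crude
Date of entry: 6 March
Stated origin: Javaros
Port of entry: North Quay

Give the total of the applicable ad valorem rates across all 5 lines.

69%

Line A: organic → 13.02; granular → 13.02.01; crude → 13.02.01.02. Scheduled 28%. No special measure applies. → 28%.
Line B: fertiliser → 13.03; powder → 13.03.04; analytical-grade → 13.03.04.03. Scheduled 28%. Caledon agreement on 13.03.04: wholly obtained → 19% available; Caledon agreement on 13.01.01.01: 13.03.04.03 not covered; preferential 19%. → 19%.
Line C: fertiliser → 13.03; tablet form → 13.03.03; technical-grade → 13.03.03.02. Scheduled 2%. Umbrial agreement on 13.01: 13.03.03.02 not covered. → 2%.
Line D: organic → 13.02; tablet form → 13.02.03; analytical-grade → 13.02.03.02. Scheduled 9%. No special measure applies. → 9%.
Line E: inorganic → 13.01; powder → 13.01.03; crude → 13.01.03.02. Scheduled 11%. No special measure applies. → 11%.
Sum: 28% + 19% + 2% + 9% + 11% = 69%.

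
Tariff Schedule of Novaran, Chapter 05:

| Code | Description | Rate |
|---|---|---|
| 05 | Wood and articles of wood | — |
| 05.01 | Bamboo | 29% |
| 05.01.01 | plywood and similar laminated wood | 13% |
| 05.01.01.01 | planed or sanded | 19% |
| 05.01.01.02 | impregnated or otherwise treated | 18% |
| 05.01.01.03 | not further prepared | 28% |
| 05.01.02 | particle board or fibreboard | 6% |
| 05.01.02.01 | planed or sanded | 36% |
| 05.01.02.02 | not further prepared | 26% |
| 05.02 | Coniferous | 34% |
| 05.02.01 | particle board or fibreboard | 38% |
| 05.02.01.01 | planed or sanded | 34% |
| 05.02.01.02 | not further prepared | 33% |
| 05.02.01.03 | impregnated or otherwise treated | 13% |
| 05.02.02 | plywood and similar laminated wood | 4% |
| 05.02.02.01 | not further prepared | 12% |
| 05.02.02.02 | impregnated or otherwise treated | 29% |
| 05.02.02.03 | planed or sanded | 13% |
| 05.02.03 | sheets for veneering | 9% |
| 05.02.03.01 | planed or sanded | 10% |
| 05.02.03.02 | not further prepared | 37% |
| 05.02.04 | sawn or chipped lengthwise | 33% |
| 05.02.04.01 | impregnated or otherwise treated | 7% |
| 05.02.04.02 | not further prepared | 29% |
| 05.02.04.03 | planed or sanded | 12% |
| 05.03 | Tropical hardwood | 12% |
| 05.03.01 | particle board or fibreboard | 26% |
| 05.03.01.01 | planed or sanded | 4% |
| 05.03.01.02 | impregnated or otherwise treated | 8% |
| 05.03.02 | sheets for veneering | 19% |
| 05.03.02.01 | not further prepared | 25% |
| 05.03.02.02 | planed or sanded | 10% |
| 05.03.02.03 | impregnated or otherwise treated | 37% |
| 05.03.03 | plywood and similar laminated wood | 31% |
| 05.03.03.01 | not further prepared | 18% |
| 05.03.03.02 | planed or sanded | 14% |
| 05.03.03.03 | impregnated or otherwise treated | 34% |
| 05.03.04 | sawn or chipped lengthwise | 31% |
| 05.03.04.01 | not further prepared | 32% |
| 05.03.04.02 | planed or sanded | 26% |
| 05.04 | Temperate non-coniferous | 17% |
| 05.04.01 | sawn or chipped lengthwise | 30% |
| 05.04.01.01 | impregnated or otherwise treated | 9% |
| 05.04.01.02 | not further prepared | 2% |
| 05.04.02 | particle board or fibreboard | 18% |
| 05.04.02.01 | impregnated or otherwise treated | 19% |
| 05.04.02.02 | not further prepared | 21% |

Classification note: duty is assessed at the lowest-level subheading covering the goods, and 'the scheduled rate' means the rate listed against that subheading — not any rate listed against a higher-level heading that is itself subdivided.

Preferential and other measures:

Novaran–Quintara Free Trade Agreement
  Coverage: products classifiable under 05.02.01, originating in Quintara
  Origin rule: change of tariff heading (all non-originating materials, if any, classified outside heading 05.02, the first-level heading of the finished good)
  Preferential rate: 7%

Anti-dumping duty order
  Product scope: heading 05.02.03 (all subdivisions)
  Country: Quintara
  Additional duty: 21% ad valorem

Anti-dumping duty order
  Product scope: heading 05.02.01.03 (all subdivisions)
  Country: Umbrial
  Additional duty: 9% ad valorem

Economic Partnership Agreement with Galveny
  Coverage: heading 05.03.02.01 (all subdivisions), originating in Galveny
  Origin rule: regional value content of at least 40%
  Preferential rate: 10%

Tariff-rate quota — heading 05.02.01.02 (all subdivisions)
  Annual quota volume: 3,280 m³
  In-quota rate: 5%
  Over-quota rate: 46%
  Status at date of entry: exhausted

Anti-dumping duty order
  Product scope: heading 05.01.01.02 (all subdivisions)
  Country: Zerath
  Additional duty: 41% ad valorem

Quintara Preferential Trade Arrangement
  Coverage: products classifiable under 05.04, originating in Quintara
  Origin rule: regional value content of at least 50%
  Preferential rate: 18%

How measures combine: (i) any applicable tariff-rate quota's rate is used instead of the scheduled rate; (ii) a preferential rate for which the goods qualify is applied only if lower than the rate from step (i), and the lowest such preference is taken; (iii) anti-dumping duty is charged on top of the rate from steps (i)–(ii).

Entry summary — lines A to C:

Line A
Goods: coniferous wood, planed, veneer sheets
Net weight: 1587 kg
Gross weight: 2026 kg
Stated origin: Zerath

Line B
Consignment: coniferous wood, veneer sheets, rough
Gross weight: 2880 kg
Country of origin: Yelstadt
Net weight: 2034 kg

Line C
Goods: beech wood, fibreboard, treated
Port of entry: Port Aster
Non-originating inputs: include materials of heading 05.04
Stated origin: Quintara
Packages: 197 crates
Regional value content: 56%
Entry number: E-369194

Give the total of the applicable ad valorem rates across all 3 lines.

Line A: coniferous → 05.02; veneer sheets → 05.02.03; planed → 05.02.03.01. Scheduled 10%. No special measure applies. → 10%.
Line B: coniferous → 05.02; veneer sheets → 05.02.03; rough → 05.02.03.02. Scheduled 37%. No special measure applies. → 37%.
Line C: beech → 05.04; fibreboard → 05.04.02; treated → 05.04.02.01. Scheduled 19%. Quintara agreement on 05.02.01: 05.04.02.01 not covered; Quintara agreement on 05.04: RVC ≥ 50% → 18% available; preferential 18%. → 18%.
Sum: 10% + 37% + 18% = 65%.

65%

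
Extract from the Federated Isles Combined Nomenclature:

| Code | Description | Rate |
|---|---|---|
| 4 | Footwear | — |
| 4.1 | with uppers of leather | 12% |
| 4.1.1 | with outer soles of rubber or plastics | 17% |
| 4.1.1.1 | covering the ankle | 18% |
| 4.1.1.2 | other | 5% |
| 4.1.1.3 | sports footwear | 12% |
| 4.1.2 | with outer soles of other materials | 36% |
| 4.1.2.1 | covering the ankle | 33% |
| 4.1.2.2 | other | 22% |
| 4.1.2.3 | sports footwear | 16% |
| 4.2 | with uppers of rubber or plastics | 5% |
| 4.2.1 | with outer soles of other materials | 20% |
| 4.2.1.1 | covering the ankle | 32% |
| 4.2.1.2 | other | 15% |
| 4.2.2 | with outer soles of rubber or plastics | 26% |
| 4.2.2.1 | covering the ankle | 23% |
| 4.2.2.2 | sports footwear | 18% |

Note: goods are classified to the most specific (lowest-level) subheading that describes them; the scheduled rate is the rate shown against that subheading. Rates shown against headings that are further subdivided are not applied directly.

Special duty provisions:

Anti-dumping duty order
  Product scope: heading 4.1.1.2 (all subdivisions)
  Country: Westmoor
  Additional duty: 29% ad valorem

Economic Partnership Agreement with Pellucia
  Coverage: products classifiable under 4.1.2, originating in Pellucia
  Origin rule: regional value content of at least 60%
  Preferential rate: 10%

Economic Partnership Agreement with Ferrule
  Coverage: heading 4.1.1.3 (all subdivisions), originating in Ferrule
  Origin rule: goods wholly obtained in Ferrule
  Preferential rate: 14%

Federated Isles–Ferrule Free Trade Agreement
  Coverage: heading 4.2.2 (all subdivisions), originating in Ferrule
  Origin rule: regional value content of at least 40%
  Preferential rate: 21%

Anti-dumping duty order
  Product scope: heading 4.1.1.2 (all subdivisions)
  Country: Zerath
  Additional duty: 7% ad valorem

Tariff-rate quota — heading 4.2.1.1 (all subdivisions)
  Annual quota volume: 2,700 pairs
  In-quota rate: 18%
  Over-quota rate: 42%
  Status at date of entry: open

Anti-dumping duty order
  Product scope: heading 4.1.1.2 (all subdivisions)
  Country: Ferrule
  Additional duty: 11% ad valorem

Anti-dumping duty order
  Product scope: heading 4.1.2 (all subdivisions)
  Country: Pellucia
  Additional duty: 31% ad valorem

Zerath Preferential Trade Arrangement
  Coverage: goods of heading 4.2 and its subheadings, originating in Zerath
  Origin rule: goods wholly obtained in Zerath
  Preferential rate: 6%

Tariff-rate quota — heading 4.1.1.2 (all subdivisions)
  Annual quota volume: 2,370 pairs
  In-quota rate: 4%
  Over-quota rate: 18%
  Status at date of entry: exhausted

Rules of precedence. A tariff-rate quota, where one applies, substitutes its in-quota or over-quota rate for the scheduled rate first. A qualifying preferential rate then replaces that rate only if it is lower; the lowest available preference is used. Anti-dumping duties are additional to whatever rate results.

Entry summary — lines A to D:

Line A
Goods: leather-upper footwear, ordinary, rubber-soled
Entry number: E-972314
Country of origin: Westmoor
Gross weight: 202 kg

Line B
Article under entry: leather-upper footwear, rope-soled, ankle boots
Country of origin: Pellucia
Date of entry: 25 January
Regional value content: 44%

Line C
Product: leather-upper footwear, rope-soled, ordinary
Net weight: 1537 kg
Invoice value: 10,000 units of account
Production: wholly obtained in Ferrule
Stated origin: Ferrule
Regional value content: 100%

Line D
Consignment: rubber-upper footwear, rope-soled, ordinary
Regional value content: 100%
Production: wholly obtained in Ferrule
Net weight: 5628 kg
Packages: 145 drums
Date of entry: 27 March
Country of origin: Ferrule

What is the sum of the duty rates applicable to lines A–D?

Line A: leather-upper → 4.1; rubber-soled → 4.1.1; ordinary → 4.1.1.2. Scheduled 5%. quota on 4.1.1.2 exhausted → over-quota 18%; anti-dumping (Westmoor, 4.1.1.2): +29%; total 18% + 29% = 47%. → 47%.
Line B: leather-upper → 4.1; rope-soled → 4.1.2; ankle boots → 4.1.2.1. Scheduled 33%. Pellucia agreement on 4.1.2: RVC < 60%; anti-dumping (Pellucia, 4.1.2): +31%; total 33% + 31% = 64%. → 64%.
Line C: leather-upper → 4.1; rope-soled → 4.1.2; ordinary → 4.1.2.2. Scheduled 22%. Ferrule agreement on 4.1.1.3: 4.1.2.2 not covered; Ferrule agreement on 4.2.2: 4.1.2.2 not covered. → 22%.
Line D: rubber-upper → 4.2; rope-soled → 4.2.1; ordinary → 4.2.1.2. Scheduled 15%. Ferrule agreement on 4.1.1.3: 4.2.1.2 not covered; Ferrule agreement on 4.2.2: 4.2.1.2 not covered. → 15%.
Sum: 47% + 64% + 22% + 15% = 148%.

148%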